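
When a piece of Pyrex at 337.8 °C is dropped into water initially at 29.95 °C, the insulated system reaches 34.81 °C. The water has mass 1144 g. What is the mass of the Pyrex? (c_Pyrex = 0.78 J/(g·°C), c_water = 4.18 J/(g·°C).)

Taking heat into each body as positive, Σ m c ΔT = 0:
m×0.78×(34.81 − 337.8) + 1144×4.18×(34.81 − 29.95) = 0
-236.33 m = -23240
m = -23240/-236.33 ≈ 98.34 g

m ≈ 98.3 g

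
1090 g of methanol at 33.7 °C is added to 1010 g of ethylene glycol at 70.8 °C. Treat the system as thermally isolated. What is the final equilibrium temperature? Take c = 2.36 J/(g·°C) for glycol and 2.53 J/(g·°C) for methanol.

|Q_glycol| = |Q_methanol|:
1010*2.36*(70.8 − T) = 1090*2.53*(T − 33.7)
2383.6(70.8 − T) = 2757.7(T − 33.7)
5141.3 T = 261693  ⇒  T ≈ 50.90 °C

T_f ≈ 50.9 °C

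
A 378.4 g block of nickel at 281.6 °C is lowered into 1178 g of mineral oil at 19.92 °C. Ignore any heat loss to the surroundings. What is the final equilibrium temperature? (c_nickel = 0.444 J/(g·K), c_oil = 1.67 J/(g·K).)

Heat lost by the nickel equals heat gained by the oil:
378.4*0.444*(281.6 − T) = 1178*1.67*(T − 19.92)
168.01(281.6 − T) = 1967.3(T − 19.92)
2135.3 T = 86499  ⇒  T ≈ 40.51 °C

T_f ≈ 40.5 °C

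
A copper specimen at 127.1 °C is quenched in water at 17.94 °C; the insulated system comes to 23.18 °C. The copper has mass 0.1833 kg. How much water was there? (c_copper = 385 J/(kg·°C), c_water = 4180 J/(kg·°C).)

Heat lost by the copper = heat gained by the water:
0.1833×385×(127.1 − 23.18) = m×4180×(23.18 − 17.94)
21903 m = 7333.7  ⇒  m ≈ 0.3348 kg

m ≈ 0.335 kg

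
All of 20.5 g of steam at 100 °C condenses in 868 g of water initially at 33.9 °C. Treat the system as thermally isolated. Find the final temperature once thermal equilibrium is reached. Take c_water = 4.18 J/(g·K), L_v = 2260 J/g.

Heat gained plus heat lost sum to zero:
latent heat released on condensation: 20.5×2260 = 46330
  condensed water 100 °C→T: 85.69(T − 100)
  original water: 3628.2(T − 33.9)
3713.9 T = 46330 + 8569 + 122997 = 177896
T ≈ 47.90 °C — below 100 °C, confirming all the steam condensed.

T_f ≈ 47.9 °C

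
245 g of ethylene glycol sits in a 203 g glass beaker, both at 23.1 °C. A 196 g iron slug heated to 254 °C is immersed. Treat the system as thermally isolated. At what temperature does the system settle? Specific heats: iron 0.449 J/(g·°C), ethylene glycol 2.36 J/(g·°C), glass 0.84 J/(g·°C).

Heat gained plus heat lost sum to zero:
196*0.449*(T − 254) + 245*2.36*(T − 23.1) + 203*0.84*(T − 23.1) = 0
836.72 T = 39648
T = 39648/836.72 ≈ 47.39 °C

T_f ≈ 47.4 °C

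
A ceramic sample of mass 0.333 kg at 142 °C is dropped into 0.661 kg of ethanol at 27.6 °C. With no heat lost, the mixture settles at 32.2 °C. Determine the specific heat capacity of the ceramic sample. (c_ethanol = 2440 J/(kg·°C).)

c ≈ 203 J/(kg·°C)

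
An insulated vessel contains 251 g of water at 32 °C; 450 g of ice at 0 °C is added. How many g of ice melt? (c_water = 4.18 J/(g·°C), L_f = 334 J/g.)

Heat available from the water dropping to 0 °C: 251×4.18×32 = 33574 J.
Fully melting the ice requires m_ice L_f = 450×334 = 150300 J.
That's not enough to melt it all — equilibrium is at 0 °C with ice remaining.
Mass melted = 33574/334 ≈ 100.5 g.

m_melted ≈ 101 g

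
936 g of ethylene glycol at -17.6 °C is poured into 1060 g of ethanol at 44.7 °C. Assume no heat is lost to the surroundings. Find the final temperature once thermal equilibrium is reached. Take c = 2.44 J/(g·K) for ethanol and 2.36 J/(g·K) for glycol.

T_f ≈ 16.0 °C

With ΣQ=0 the equilibrium temperature is the m·c-weighted mean:
T_f = (2586.4×44.7 + 2209×(-17.6)) / (2586.4 + 2209)
    = 76734 / 4795.4 ≈ 16.00 °C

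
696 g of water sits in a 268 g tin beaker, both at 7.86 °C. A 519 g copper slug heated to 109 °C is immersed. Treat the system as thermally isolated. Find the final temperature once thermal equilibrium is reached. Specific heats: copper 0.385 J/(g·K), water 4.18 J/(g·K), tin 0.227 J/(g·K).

T_f = Σ m_i c_i T_i / Σ m_i c_i:
T_f = (199.81*109 + 2909.3*7.86 + 60.84*7.86) / (199.81 + 2909.3 + 60.84)
    = 45125 / 3169.9 ≈ 14.24 °C

T_f ≈ 14.2 °C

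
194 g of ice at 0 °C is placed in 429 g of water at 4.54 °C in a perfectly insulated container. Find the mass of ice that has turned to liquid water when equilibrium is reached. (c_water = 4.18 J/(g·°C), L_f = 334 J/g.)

Water can give up m c ΔT = 429×4.18×4.54 = 8141.2 J before reaching 0 °C.
To melt every bit of ice: 194×334 = 64796 J.
Since 8141.2 < 64796 J, not all the ice melts; equilibrium is at 0 °C.
m_melt = 8141.2 / L_f = 24.37 g.

m_melted ≈ 24.4 g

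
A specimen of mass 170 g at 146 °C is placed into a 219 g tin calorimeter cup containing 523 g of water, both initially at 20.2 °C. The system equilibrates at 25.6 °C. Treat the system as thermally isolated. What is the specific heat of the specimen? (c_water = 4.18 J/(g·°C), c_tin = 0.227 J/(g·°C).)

c ≈ 0.59 J/(g·°C)

Setting the total heat transfer to zero:
170·c·(25.6 − 146) + 523·4.18·(25.6 − 20.2) + 219·0.227·(25.6 − 20.2) = 0
-20468 c = -12074
c = -12074/-20468 ≈ 0.5899 J/(g·°C)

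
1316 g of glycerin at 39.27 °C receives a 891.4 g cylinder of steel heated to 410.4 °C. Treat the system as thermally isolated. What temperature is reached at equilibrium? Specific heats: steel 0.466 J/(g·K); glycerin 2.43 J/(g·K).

T_f ≈ 81.9 °C

T_f is the heat-capacity-weighted average of the initial temperatures:
T_f = (415.39·410.4 + 3197.9·39.27) / (415.39 + 3197.9)
    = 296058 / 3613.3 ≈ 81.94 °C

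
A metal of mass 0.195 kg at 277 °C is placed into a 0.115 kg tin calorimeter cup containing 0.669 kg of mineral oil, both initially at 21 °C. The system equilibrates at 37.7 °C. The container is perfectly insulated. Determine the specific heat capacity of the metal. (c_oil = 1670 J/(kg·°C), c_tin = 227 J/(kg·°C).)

Conservation of energy gives ΣQ = 0:
0.195×c×(37.7 − 277) + 0.669×1670×(37.7 − 21) + 0.115×227×(37.7 − 21) = 0
-46.66 c = -19094
c = -19094/-46.66 ≈ 409.2 J/(kg·°C)

c ≈ 409 J/(kg·°C)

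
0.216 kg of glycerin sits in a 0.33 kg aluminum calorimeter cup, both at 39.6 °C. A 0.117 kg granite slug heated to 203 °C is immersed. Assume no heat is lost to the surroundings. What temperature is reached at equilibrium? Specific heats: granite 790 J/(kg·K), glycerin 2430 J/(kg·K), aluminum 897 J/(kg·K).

With ΣQ=0 the equilibrium temperature is the m·c-weighted mean:
T_f = (92.43·203 + 524.88·39.6 + 296.01·39.6) / (92.43 + 524.88 + 296.01)
    = 51271 / 913.32 ≈ 56.14 °C

T_f ≈ 56.1 °C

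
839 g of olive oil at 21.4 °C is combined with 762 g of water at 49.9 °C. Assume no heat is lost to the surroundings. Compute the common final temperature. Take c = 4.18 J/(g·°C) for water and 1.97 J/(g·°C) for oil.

T_f ≈ 40.2 °C

T_f is the heat-capacity-weighted average of the initial temperatures:
T_f = (3185.2·49.9 + 1652.8·21.4) / (3185.2 + 1652.8)
    = 194310 / 4838 ≈ 40.16 °C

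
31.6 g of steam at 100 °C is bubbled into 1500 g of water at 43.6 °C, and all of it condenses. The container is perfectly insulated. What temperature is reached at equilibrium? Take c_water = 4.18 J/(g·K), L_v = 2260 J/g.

Sum of m c ΔT and latent-heat terms is zero:
condense steam: −31.6·2260 = −71416
  condensed water 100 °C→T: 132.09(T − 100)
  water warms: 1500·4.18·(T − 43.6) = 6270(T − 43.6)
6402.1 T = 71416 + 13209 + 273372 = 357997
T ≈ 55.92 °C, under the boiling point, so the assumption holds.

T_f ≈ 55.9 °C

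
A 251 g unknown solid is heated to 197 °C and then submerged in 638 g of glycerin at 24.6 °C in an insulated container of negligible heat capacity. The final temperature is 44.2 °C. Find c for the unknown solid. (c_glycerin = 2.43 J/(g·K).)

c ≈ 0.792 J/(g·K)

Energy conservation, ΣQ = 0:
251·c·(44.2 − 197) + 638·2.43·(44.2 − 24.6) = 0
-38353 c = -30387
c = -30387/-38353 ≈ 0.7923 J/(g·K)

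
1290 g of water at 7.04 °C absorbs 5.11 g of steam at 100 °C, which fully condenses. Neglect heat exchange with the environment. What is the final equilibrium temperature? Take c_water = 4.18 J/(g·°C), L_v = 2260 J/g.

T_f ≈ 9.5 °C

Let T be the final temperature. ΣQ_i = 0:
latent heat released on condensation: 5.11×2260 = 11549
  condensate cools 100→T: 5.11×4.18×(T − 100) = 21.36(T − 100)
  original water: 5392.2(T − 7.04)
5413.6 T = 11549 + 2136 + 37961 = 51646
T ≈ 9.54 °C, under the boiling point, so the assumption holds.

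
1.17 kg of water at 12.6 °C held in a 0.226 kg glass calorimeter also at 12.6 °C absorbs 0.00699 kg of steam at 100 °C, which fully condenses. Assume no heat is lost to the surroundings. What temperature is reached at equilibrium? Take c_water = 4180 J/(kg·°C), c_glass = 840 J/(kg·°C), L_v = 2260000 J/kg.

T_f ≈ 16.2 °C

Conservation of energy gives ΣQ = 0:
condense steam: −0.00699·2260000 = −15797; condensed water 100 °C→T: 29.22(T − 100); original water: 4890.6(T − 12.6); cup: 189.84(T − 12.6)
5109.7 T = 15797 + 2921.8 + 64014 = 82733
T ≈ 16.19 °C, under the boiling point, so the assumption holds.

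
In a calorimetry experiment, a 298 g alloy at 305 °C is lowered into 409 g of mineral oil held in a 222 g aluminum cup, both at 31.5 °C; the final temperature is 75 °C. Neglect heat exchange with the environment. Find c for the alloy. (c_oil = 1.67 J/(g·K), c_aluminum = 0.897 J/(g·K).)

Conservation of energy gives ΣQ = 0:
298×c×(75 − 305) + 409×1.67×(75 − 31.5) + 222×0.897×(75 − 31.5) = 0
-68540 c = -38374
c = -38374/-68540 ≈ 0.5599 J/(g·K)

c ≈ 0.56 J/(g·K)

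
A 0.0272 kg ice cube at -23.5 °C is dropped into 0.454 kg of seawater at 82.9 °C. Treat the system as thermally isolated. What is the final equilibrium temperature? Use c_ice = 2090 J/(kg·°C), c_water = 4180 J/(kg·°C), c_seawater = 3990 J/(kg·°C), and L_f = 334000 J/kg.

T_f ≈ 72.6 °C

Net heat exchanged in the isolated system is zero:
ice -23.5→0 °C: 0.0272×2090×23.5 = 1335.9; melt ice: 0.0272×334000 = 9084.8; meltwater 0→T: 0.0272×4180×T = 113.7 T; seawater: 1811.5(T − 82.9)
1925.2 T = 150170 − 10421 = 139749
T ≈ 72.59 °C. Since T > 0 °C, the all-ice-melts assumption holds.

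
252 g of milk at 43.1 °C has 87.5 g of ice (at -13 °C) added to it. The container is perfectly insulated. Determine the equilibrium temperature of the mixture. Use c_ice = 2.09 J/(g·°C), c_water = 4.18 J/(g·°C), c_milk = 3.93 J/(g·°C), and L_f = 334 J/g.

Taking heat into each body as positive, Σ m c ΔT = 0:
warm ice to 0 °C: 87.5·2.09·(0 − (-13)) = 2377.4
  fusion: m_ice L_f = 87.5·334 = 29225
  meltwater 0→T: 87.5·4.18·T = 365.75 T
  milk: 990.36(T − 43.1)
1356.1 T = 42685 − 31602 = 11082
T ≈ 8.17 °C (positive, so assuming full melt was valid).

T_f ≈ 8.2 °C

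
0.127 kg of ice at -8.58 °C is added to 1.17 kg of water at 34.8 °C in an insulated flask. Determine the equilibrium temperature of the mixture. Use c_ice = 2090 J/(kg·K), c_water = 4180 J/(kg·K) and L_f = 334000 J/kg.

T_f ≈ 23.1 °C

Conservation of energy gives ΣQ = 0:
ice -8.58→0 °C: 0.127·2090·8.58 = 2277.4
  melt ice: 0.127·334000 = 42418
  warm the meltwater: 530.86 T
  water: 4890.6(T − 34.8)
5421.5 T = 170193 − 44695 = 125497
T ≈ 23.15 °C — above 0 °C, consistent with complete melting.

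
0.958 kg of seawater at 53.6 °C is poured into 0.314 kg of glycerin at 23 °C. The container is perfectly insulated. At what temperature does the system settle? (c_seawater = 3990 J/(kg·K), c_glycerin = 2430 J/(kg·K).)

|Q_seawater| = |Q_glycerin|:
0.958×3990×(53.6 − T) = 0.314×2430×(T − 23)
3822.4(53.6 − T) = 763.02(T − 23)
4585.4 T = 222431  ⇒  T ≈ 48.51 °C

T_f ≈ 48.5 °C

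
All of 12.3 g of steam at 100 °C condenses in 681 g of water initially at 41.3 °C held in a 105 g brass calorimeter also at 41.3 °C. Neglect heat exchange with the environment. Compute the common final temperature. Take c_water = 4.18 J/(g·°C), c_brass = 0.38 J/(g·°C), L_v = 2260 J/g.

Sum of m c ΔT and latent-heat terms is zero:
steam→water at 100 °C releases m L_v = 12.3·2260 = 27798; condensate cools 100→T: 12.3·4.18·(T − 100) = 51.41(T − 100); original water: 2846.6(T − 41.3); cup: 39.9(T − 41.3)
2937.9 T = 27798 + 5141.4 + 119212 = 152151
T ≈ 51.79 °C, under the boiling point, so the assumption holds.

T_f ≈ 51.8 °C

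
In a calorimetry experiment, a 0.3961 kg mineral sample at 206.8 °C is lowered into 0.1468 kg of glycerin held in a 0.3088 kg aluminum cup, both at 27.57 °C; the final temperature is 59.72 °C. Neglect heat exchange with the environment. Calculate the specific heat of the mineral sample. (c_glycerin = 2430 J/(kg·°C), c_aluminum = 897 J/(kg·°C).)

Conservation of energy gives ΣQ = 0:
0.3961·c·(59.72 − 206.8) + 0.1468·2430·(59.72 − 27.57) + 0.3088·897·(59.72 − 27.57) = 0
-58.26 c = -20374
c = -20374/-58.26 ≈ 349.7 J/(kg·°C)

c ≈ 350 J/(kg·°C)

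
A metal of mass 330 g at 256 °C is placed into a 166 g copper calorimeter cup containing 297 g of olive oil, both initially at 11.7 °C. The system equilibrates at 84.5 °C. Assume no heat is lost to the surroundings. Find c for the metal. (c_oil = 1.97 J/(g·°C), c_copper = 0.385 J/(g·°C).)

c ≈ 0.835 J/(g·°C)

Setting the total heat transfer to zero:
330×c×(84.5 − 256) + 297×1.97×(84.5 − 11.7) + 166×0.385×(84.5 − 11.7) = 0
-56595 c = -47247
c = -47247/-56595 ≈ 0.8348 J/(g·°C)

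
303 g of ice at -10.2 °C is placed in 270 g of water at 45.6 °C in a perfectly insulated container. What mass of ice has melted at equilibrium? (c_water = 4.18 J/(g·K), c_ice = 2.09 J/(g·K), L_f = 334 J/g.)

Water can give up m c ΔT = 270·4.18·45.6 = 51464 J before reaching 0 °C.
Of that, 303·2.09·10.2 = 6459.4 J goes to bring the ice to 0 °C, leaving 45005 J.
Melting all 303 g of ice would need 303·334 = 101202 J.
Since 45005 < 101202 J, not all the ice melts; equilibrium is at 0 °C.
Mass melted = 45005/334 ≈ 134.7 g.

m_melted ≈ 135 g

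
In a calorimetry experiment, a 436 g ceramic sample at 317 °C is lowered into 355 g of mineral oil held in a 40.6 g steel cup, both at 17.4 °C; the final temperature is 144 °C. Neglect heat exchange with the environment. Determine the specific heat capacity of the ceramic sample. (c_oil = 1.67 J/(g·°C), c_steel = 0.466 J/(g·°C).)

c ≈ 1.03 J/(g·°C)

Heat gained plus heat lost sum to zero:
436×c×(144 − 317) + 355×1.67×(144 − 17.4) + 40.6×0.466×(144 − 17.4) = 0
-75428 c = -77450
c = -77450/-75428 ≈ 1.027 J/(g·°C)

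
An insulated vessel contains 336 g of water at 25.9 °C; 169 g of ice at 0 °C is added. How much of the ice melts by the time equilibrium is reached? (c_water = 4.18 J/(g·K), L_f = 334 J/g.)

Cooling the water to 0 °C releases 336·4.18·25.9 = 36376 J.
Melting all 169 g of ice would need 169·334 = 56446 J.
That's not enough to melt it all — equilibrium is at 0 °C with ice remaining.
m_melt = 36376 / L_f = 108.9 g.

m_melted ≈ 109 g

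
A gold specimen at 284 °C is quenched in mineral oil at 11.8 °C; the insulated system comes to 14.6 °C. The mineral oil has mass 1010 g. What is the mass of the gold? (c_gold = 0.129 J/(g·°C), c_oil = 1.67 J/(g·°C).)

m ≈ 136 g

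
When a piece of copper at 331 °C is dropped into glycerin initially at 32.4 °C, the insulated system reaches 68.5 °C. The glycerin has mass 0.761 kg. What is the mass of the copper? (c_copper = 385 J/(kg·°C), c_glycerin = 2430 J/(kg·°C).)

m ≈ 0.661 kg

|Q_copper| = |Q_glycerin|:
m×385×(331 − 68.5) = 0.761×2430×(68.5 − 32.4)
101062 m = 66757  ⇒  m ≈ 0.6606 kg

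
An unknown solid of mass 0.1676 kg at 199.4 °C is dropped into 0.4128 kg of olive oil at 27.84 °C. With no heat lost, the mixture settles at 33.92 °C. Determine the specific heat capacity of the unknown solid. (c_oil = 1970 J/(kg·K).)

c ≈ 178 J/(kg·K)

m_s c (T_s − T_f) = m_oil c_oil (T_f − T_0):
0.1676×c×(199.4 − 33.92) = 0.4128×1970×(33.92 − 27.84)
27.73 c = 4944.4  ⇒  c ≈ 178.3 J/(kg·K)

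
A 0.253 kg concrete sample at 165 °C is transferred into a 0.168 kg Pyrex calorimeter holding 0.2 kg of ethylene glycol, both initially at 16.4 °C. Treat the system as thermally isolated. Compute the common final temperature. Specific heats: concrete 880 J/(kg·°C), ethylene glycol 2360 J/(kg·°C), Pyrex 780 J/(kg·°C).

Net heat exchanged in the isolated system is zero:
0.253×880×(T − 165) + 0.2×2360×(T − 16.4) + 0.168×780×(T − 16.4) = 0
222.64(T − 165) + 472(T − 16.4) + 131.04(T − 16.4) = 0
(222.64 + 472 + 131.04) T = 222.64×165 + 472×16.4 + 131.04×16.4
T = 46625 / 825.68 = 56.5 °C

T_f ≈ 56.5 °C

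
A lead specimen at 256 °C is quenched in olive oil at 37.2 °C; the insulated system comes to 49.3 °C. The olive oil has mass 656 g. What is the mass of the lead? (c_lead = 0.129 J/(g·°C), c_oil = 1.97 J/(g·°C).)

m ≈ 586 g

Net heat exchanged in the isolated system is zero:
m·0.129·(49.3 − 256) + 656·1.97·(49.3 − 37.2) = 0
-26.66 m = -15637
m = -15637/-26.66 ≈ 586.4 g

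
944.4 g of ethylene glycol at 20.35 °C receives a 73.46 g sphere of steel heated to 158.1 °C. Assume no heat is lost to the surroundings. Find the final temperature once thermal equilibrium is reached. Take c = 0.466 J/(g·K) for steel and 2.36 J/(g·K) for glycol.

T_f ≈ 22.4 °C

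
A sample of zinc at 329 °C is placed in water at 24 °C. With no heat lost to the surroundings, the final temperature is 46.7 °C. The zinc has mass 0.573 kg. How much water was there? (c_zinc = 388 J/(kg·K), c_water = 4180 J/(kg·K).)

m ≈ 0.661 kg

Setting the total heat transfer to zero:
0.573·388·(46.7 − 329) + m·4180·(46.7 − 24) = 0
94886 m = 62762
m = 62762/94886 ≈ 0.6614 kg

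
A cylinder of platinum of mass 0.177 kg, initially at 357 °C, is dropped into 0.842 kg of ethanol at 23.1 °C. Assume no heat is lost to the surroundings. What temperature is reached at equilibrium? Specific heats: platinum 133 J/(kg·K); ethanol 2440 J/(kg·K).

T_f = Σ m_i c_i T_i / Σ m_i c_i:
T_f = (23.54*357 + 2054.5*23.1) / (23.54 + 2054.5)
    = 55863 / 2078 ≈ 26.88 °C

T_f ≈ 26.9 °C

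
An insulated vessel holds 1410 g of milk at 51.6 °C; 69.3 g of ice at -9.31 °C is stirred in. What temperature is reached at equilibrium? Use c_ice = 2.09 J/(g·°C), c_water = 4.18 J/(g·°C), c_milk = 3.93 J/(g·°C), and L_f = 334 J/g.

Sum of m c ΔT and latent-heat terms is zero:
ice -9.31→0 °C: 69.3·2.09·9.31 = 1348.4
  fusion: m_ice L_f = 69.3·334 = 23146
  meltwater 0→T: 69.3·4.18·T = 289.67 T
  milk: 5541.3(T − 51.6)
5831 T = 285931 − 24495 = 261436
T ≈ 44.84 °C. Since T > 0 °C, the all-ice-melts assumption holds.

T_f ≈ 44.8 °C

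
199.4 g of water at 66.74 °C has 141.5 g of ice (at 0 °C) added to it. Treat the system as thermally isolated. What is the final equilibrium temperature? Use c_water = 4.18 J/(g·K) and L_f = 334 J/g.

T_f ≈ 5.9 °C

Setting the total heat transfer to zero:
fusion: m_ice L_f = 141.5·334 = 47261
  meltwater 0→T: 141.5·4.18·T = 591.47 T
  water: 833.49(T − 66.74)
1425 T = 55627 − 47261 = 8366.3
T ≈ 5.87 °C (positive, so assuming full melt was valid).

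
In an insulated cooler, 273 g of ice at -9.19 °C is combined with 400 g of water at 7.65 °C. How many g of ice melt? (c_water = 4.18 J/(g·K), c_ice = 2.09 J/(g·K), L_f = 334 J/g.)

m_melted ≈ 22.6 g

Water can give up m c ΔT = 400·4.18·7.65 = 12791 J before reaching 0 °C.
Of that, 273·2.09·9.19 = 5243.5 J goes to bring the ice to 0 °C, leaving 7547.3 J.
To melt every bit of ice: 273·334 = 91182 J.
7547.3 J < 91182 J, so only part of the ice melts and the system sits at 0 °C.
m_melted·334 = 7547.3  ⇒  m_melted ≈ 22.6 g.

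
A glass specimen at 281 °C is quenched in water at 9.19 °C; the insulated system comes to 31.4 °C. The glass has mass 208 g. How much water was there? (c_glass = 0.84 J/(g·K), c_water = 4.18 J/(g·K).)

m ≈ 470 g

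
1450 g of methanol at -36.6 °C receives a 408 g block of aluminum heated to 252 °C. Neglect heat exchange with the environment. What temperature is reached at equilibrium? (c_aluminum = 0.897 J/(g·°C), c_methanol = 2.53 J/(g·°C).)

T_f ≈ -10.4 °C

Heat gained plus heat lost sum to zero:
408·0.897·(T − 252) + 1450·2.53·(T − (-36.6)) = 0
365.98(T − 252) + 3668.5(T − (-36.6)) = 0
4034.5 T = -42041
T = -42041/4034.5 ≈ -10.42 °C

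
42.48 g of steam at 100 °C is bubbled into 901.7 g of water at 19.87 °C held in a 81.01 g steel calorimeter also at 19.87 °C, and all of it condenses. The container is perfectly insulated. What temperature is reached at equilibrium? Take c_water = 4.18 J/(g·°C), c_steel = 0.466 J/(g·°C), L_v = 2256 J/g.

T_f ≈ 47.5 °C

Energy balance with sensible and latent terms:
latent heat released on condensation: 42.48×2256 = 95835; condensed water 100 °C→T: 177.57(T − 100); original water: 3769.1(T − 19.87); steel cup: 81.01×0.466×(T − 19.87) = 37.75(T − 19.87)
3984.4 T = 95835 + 17757 + 75642 = 189234
T ≈ 47.49 °C — below 100 °C, confirming all the steam condensed.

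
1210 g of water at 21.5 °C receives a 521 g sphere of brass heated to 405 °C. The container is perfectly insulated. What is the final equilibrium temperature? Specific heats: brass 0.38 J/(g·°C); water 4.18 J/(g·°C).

Conservation of energy gives ΣQ = 0:
521·0.38·(T − 405) + 1210·4.18·(T − 21.5) = 0
(197.98 + 5057.8) T = 197.98·405 + 5057.8·21.5
T ≈ 35.95 °C

T_f ≈ 35.9 °C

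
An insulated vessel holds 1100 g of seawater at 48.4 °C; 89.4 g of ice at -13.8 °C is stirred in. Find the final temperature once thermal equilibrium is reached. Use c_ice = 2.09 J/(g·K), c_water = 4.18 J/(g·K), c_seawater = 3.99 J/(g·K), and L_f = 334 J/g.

T_f ≈ 37.8 °C

Energy conservation, ΣQ = 0:
ice -13.8→0 °C: 89.4×2.09×13.8 = 2578.5; latent heat to melt: 89.4×334 = 29860; warm the meltwater: 373.69 T; seawater cools: 1100×3.99×(T − 48.4) = 4389(T − 48.4)
4762.7 T = 212428 − 32438 = 179990
T ≈ 37.79 °C — above 0 °C, consistent with complete melting.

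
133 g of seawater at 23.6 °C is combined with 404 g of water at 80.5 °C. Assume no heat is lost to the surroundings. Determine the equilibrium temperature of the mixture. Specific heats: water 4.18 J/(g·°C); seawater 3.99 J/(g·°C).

Energy conservation, ΣQ = 0:
404·4.18·(T − 80.5) + 133·3.99·(T − 23.6) = 0
(1688.7 + 530.67) T = 1688.7·80.5 + 530.67·23.6
T ≈ 66.89 °C

T_f ≈ 66.9 °C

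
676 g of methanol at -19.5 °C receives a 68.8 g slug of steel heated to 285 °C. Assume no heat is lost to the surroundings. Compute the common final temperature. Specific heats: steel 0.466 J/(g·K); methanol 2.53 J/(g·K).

Taking heat into each body as positive, Σ m c ΔT = 0:
68.8·0.466·(T − 285) + 676·2.53·(T − (-19.5)) = 0
32.06(T − 285) + 1710.3(T − (-19.5)) = 0
1742.3 T = -24213
T = -24213 / 1742.3 = -13.9 °C

T_f ≈ -13.9 °C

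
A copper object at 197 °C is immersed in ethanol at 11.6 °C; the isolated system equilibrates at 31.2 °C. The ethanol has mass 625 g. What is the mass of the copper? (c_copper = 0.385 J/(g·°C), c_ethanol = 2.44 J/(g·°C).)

Conservation of energy gives ΣQ = 0:
m×0.385×(31.2 − 197) + 625×2.44×(31.2 − 11.6) = 0
-63.83 m = -29890
m = -29890/-63.83 ≈ 468.3 g

m ≈ 468 g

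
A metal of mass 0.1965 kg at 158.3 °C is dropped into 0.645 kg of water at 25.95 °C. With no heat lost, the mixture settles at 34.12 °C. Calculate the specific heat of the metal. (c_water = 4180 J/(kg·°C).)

m_s c (T_s − T_f) = m_water c_water (T_f − T_0):
0.1965×c×(158.3 − 34.12) = 0.645×4180×(34.12 − 25.95)
24.4 c = 22027  ⇒  c ≈ 902.7 J/(kg·°C)

c ≈ 903 J/(kg·°C)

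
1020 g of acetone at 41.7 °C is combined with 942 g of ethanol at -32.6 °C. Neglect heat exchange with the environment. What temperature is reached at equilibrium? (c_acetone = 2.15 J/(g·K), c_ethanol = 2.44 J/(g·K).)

T_f ≈ 3.7 °C

T_f is the heat-capacity-weighted average of the initial temperatures:
T_f = (2193·41.7 + 2298.5·(-32.6)) / (2193 + 2298.5)
    = 16518 / 4491.5 ≈ 3.68 °C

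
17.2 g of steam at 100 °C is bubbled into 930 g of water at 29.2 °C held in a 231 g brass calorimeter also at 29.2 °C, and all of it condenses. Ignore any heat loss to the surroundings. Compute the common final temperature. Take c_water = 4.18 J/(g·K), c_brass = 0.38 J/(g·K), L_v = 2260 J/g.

T_f ≈ 40.1 °C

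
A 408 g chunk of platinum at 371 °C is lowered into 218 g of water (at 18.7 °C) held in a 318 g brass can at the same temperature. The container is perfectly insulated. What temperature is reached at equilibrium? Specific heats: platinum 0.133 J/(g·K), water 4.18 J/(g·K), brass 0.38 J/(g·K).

Conservation of energy gives ΣQ = 0:
408×0.133×(T − 371) + 218×4.18×(T − 18.7) + 318×0.38×(T − 18.7) = 0
1086.3 T = 39432
T ≈ 36.30 °C

T_f ≈ 36.3 °C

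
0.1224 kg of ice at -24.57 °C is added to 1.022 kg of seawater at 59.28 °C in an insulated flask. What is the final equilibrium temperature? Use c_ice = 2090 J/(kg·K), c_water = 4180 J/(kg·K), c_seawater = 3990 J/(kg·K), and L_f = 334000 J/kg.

Let T be the final temperature. ΣQ_i = 0:
warm ice to 0 °C: 0.1224×2090×(0 − (-24.57)) = 6285.4
  fusion: m_ice L_f = 0.1224×334000 = 40882
  warm the meltwater: 511.63 T
  seawater cools: 1.022×3990×(T − 59.28) = 4077.8(T − 59.28)
4589.4 T = 241731 − 47167 = 194564
T ≈ 42.39 °C — above 0 °C, consistent with complete melting.

T_f ≈ 42.4 °C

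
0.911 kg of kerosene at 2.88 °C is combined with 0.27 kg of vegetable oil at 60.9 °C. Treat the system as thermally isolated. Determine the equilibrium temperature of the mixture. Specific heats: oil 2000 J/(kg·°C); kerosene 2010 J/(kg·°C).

T_f ≈ 16.1 °C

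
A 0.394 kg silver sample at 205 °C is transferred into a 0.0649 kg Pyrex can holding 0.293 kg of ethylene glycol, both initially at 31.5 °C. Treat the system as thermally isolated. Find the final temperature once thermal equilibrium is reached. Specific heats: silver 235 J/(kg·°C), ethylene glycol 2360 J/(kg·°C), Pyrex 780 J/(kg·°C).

Energy conservation, ΣQ = 0:
0.394×235×(T − 205) + 0.293×2360×(T − 31.5) + 0.0649×780×(T − 31.5) = 0
92.59(T − 205) + 691.48(T − 31.5) + 50.62(T − 31.5) = 0
(92.59 + 691.48 + 50.62) T = 92.59×205 + 691.48×31.5 + 50.62×31.5
T = 42357 / 834.69 = 50.7 °C

T_f ≈ 50.7 °C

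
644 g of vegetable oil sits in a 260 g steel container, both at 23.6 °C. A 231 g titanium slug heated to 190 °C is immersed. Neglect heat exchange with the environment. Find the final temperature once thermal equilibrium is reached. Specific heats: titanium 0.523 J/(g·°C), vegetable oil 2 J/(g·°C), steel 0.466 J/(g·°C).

T_f ≈ 36.7 °C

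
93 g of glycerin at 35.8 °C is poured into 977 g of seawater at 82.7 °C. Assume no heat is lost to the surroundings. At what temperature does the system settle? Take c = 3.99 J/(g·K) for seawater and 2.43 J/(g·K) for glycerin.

T_f ≈ 80.1 °C

With ΣQ=0 the equilibrium temperature is the m·c-weighted mean:
T_f = (3898.2×82.7 + 225.99×35.8) / (3898.2 + 225.99)
    = 330474 / 4124.2 ≈ 80.13 °C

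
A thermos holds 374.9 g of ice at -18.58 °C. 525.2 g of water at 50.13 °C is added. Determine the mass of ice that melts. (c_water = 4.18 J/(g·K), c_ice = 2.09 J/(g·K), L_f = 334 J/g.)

m_melted ≈ 286 g

Heat available from the water dropping to 0 °C: 525.2·4.18·50.13 = 110052 J.
Of that, 374.9·2.09·18.58 = 14558 J goes to bring the ice to 0 °C, leaving 95494 J.
Fully melting the ice requires m_ice L_f = 374.9·334 = 125217 J.
Since 95494 < 125217 J, not all the ice melts; equilibrium is at 0 °C.
m_melted·334 = 95494  ⇒  m_melted ≈ 285.9 g.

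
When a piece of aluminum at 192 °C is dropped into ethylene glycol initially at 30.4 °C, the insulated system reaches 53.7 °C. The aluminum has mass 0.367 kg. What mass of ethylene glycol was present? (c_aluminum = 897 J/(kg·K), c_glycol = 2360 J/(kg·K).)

m ≈ 0.828 kg

Heat lost by the aluminum = heat gained by the glycol:
0.367·897·(192 − 53.7) = m·2360·(53.7 − 30.4)
54988 m = 45528  ⇒  m ≈ 0.828 kg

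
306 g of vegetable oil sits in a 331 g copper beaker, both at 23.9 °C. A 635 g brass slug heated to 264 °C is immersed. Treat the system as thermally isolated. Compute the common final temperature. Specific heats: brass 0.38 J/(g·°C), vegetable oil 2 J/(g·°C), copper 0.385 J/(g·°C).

Net heat exchanged in the isolated system is zero:
635·0.38·(T − 264) + 306·2·(T − 23.9) + 331·0.385·(T − 23.9) = 0
241.3(T − 264) + 612(T − 23.9) + 127.44(T − 23.9) = 0
(241.3 + 612 + 127.44) T = 241.3·264 + 612·23.9 + 127.44·23.9
T ≈ 82.97 °C

T_f ≈ 83.0 °C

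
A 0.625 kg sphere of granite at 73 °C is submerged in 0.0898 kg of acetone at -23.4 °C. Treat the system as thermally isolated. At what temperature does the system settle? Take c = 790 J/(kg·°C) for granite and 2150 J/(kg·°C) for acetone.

Taking heat into each body as positive, Σ m c ΔT = 0:
0.625*790*(T − 73) + 0.0898*2150*(T − (-23.4)) = 0
(493.75 + 193.07) T = 493.75*73 + 193.07*(-23.4)
T ≈ 45.90 °C

T_f ≈ 45.9 °C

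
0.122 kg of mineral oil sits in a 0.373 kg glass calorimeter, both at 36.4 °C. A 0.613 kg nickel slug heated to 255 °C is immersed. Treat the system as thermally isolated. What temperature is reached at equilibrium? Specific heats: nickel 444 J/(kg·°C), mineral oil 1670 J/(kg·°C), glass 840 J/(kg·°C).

T_f ≈ 111.8 °C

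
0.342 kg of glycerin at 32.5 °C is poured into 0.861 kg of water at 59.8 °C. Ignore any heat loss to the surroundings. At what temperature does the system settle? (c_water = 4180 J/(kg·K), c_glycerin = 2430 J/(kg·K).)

T_f ≈ 54.7 °C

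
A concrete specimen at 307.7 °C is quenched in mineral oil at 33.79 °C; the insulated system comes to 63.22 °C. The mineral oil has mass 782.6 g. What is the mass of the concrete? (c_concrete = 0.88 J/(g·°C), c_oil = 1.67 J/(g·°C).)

m ≈ 179 g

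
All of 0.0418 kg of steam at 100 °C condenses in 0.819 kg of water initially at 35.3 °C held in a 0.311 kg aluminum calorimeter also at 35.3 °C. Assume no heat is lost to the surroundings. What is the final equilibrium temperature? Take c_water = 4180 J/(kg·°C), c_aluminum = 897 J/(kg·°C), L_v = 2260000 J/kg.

T_f ≈ 62.6 °C

Net heat exchanged in the isolated system is zero:
steam→water at 100 °C releases m L_v = 0.0418×2260000 = 94468; condensate cools 100→T: 0.0418×4180×(T − 100) = 174.72(T − 100); original water: 3423.4(T − 35.3); cup: 278.97(T − 35.3)
3877.1 T = 94468 + 17472 + 130694 = 242635
T ≈ 62.58 °C, under the boiling point, so the assumption holds.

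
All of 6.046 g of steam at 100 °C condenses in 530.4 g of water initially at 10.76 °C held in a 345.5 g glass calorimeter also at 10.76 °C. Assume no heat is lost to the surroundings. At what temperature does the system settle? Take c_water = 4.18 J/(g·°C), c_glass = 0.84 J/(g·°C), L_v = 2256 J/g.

T_f ≈ 17.0 °C

Setting the total heat transfer to zero:
steam→water at 100 °C releases m L_v = 6.046·2256 = 13640
  condensed water 100 °C→T: 25.27(T − 100)
  water warms: 530.4·4.18·(T − 10.76) = 2217.1(T − 10.76)
  glass cup: 345.5·0.84·(T − 10.76) = 290.22(T − 10.76)
2532.6 T = 13640 + 2527.2 + 26978 = 43145
T ≈ 17.04 °C (< 100 °C, so full condensation is consistent).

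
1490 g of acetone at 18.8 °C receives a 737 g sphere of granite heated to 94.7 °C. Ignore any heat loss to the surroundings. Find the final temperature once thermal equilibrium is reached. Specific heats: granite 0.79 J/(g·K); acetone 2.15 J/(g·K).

T_f ≈ 30.5 °C

Setting the total heat transfer to zero:
737×0.79×(T − 94.7) + 1490×2.15×(T − 18.8) = 0
(582.23 + 3203.5) T = 582.23×94.7 + 3203.5×18.8
T ≈ 30.47 °C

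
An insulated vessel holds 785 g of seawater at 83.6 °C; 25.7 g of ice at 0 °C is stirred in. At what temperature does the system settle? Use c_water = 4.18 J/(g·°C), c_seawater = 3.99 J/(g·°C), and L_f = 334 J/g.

Setting the total heat transfer to zero:
fusion: m_ice L_f = 25.7·334 = 8583.8
  meltwater 0→T: 25.7·4.18·T = 107.43 T
  seawater: 3132.2(T − 83.6)
3239.6 T = 261848 − 8583.8 = 253264
T ≈ 78.18 °C. Since T > 0 °C, the all-ice-melts assumption holds.

T_f ≈ 78.2 °C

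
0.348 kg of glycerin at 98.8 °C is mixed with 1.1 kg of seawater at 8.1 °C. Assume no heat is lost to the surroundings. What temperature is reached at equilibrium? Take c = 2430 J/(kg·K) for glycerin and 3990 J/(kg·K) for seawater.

|Q_glycerin| = |Q_seawater|:
0.348·2430·(98.8 − T) = 1.1·3990·(T − 8.1)
845.64(98.8 − T) = 4389(T − 8.1)
5234.6 T = 119100  ⇒  T ≈ 22.75 °C

T_f ≈ 22.8 °C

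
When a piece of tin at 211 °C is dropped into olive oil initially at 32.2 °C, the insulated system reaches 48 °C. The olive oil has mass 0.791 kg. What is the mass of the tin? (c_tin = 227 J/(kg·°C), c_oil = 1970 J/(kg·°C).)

Conservation of energy gives ΣQ = 0:
m·227·(48 − 211) + 0.791·1970·(48 − 32.2) = 0
-37001 m = -24621
m = -24621/-37001 ≈ 0.6654 kg

m ≈ 0.665 kg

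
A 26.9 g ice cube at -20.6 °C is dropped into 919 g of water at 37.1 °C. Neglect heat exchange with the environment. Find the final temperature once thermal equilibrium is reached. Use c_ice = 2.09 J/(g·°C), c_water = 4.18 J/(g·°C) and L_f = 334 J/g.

T_f ≈ 33.5 °C

Conservation of energy gives ΣQ = 0:
ice -20.6→0 °C: 26.9·2.09·20.6 = 1158.2; fusion: m_ice L_f = 26.9·334 = 8984.6; meltwater 0→T: 26.9·4.18·T = 112.44 T; water cools: 919·4.18·(T − 37.1) = 3841.4(T − 37.1)
3953.9 T = 142517 − 10143 = 132374
T ≈ 33.48 °C (positive, so assuming full melt was valid).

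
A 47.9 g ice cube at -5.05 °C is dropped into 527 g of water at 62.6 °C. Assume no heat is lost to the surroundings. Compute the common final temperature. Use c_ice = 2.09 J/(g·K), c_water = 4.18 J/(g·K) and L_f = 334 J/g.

Taking heat into each body as positive, Σ m c ΔT = 0:
ice -5.05→0 °C: 47.9·2.09·5.05 = 505.56; latent heat to melt: 47.9·334 = 15999; warm the meltwater: 200.22 T; water: 2202.9(T − 62.6)
2403.1 T = 137899 − 16504 = 121395
T ≈ 50.52 °C — above 0 °C, consistent with complete melting.

T_f ≈ 50.5 °C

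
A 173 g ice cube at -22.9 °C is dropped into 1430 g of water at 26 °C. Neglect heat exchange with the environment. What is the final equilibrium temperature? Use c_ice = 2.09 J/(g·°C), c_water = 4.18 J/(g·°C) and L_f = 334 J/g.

T_f ≈ 13.3 °C

Energy conservation, ΣQ = 0:
warm ice to 0 °C: 173·2.09·(0 − (-22.9)) = 8280
  latent heat to melt: 173·334 = 57782
  meltwater 0→T: 173·4.18·T = 723.14 T
  water cools: 1430·4.18·(T − 26) = 5977.4(T − 26)
6700.5 T = 155412 − 66062 = 89350
T ≈ 13.33 °C (positive, so assuming full melt was valid).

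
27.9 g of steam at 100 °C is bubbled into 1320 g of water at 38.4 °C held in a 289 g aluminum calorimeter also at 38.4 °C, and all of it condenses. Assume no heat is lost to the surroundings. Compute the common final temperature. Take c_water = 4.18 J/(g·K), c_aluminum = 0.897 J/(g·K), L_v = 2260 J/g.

T_f ≈ 50.3 °C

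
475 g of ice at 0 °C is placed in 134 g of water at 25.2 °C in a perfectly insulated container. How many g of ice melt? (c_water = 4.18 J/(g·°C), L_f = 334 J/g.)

Water can give up m c ΔT = 134×4.18×25.2 = 14115 J before reaching 0 °C.
To melt every bit of ice: 475×334 = 158650 J.
14115 J < 158650 J, so only part of the ice melts and the system sits at 0 °C.
m_melted×334 = 14115  ⇒  m_melted ≈ 42.26 g.

m_melted ≈ 42.3 g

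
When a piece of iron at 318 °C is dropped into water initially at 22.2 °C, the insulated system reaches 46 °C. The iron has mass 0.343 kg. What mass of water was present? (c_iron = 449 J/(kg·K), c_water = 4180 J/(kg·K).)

m ≈ 0.421 kg

Heat lost by the iron = heat gained by the water:
0.343·449·(318 − 46) = m·4180·(46 − 22.2)
99484 m = 41890  ⇒  m ≈ 0.4211 kg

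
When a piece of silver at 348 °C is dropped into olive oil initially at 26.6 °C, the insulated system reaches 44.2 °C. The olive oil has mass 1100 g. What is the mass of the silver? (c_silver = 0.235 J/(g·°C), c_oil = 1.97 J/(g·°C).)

m ≈ 534 g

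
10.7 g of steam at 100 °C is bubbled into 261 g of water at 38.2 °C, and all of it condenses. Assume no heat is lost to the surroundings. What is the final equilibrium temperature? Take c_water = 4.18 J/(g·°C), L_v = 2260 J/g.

T_f ≈ 61.9 °C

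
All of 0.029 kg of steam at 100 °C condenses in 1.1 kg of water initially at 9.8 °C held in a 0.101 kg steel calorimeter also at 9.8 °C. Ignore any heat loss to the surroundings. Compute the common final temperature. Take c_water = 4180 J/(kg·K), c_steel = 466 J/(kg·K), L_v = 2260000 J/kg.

Let T be the final temperature. ΣQ_i = 0:
latent heat released on condensation: 0.029·2260000 = 65540
  condensed water 100 °C→T: 121.22(T − 100)
  original water: 4598(T − 9.8)
  steel cup: 0.101·466·(T − 9.8) = 47.07(T − 9.8)
4766.3 T = 65540 + 12122 + 45522 = 123184
T ≈ 25.84 °C (< 100 °C, so full condensation is consistent).

T_f ≈ 25.8 °C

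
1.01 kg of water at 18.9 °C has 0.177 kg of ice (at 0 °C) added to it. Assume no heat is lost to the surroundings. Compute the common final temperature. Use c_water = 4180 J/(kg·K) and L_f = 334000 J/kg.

Conservation of energy gives ΣQ = 0:
latent heat to melt: 0.177·334000 = 59118
  warm the meltwater: 739.86 T
  water cools: 1.01·4180·(T − 18.9) = 4221.8(T − 18.9)
4961.7 T = 79792 − 59118 = 20674
T ≈ 4.17 °C (positive, so assuming full melt was valid).

T_f ≈ 4.2 °C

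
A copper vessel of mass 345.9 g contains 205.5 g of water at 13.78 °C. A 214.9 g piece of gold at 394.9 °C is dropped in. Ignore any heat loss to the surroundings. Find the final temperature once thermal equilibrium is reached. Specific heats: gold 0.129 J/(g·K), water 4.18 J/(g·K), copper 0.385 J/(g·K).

Setting the total heat transfer to zero:
214.9×0.129×(T − 394.9) + 205.5×4.18×(T − 13.78) + 345.9×0.385×(T − 13.78) = 0
1019.9 T = 24619
T ≈ 24.14 °C

T_f ≈ 24.1 °C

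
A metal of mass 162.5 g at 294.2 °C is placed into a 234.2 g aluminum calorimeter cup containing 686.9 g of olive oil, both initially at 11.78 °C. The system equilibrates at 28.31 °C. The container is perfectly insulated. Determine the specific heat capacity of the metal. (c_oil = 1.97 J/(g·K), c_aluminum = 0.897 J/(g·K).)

Taking heat into each body as positive, Σ m c ΔT = 0:
162.5·c·(28.31 − 294.2) + 686.9·1.97·(28.31 − 11.78) + 234.2·0.897·(28.31 − 11.78) = 0
-43207 c = -25841
c = -25841/-43207 ≈ 0.5981 J/(g·K)

c ≈ 0.598 J/(g·K)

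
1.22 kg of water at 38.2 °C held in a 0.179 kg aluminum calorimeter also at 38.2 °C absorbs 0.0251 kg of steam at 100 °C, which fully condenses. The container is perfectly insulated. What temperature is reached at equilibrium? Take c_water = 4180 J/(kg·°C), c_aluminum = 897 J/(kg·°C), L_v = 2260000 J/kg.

T_f ≈ 50.0 °C

Let T be the final temperature. ΣQ_i = 0:
condense steam: −0.0251×2260000 = −56726
  condensate cools 100→T: 0.0251×4180×(T − 100) = 104.92(T − 100)
  original water: 5099.6(T − 38.2)
  cup: 160.56(T − 38.2)
5365.1 T = 56726 + 10492 + 200938 = 268156
T ≈ 49.98 °C (< 100 °C, so full condensation is consistent).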